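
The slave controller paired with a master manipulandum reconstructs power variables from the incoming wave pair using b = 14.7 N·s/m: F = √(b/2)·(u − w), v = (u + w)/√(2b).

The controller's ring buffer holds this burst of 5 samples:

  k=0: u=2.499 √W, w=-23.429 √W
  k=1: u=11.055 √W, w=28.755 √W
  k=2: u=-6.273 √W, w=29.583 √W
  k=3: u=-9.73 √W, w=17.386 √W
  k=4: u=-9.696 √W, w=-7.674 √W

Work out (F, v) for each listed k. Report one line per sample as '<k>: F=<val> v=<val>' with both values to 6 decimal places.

0: F=70.293099 v=-3.860073
1: F=-47.986264 v=7.342070
2: F=-97.208784 v=4.299012
3: F=-73.513871 v=1.411979
4: F=-5.481821 v=-3.203511

k=0: u−w=25.928000, u+w=-20.930000; √(b/2)=2.711088, √(2b)=5.422177; F=2.711088×25.928=70.293099, v=-20.930000/5.422177=-3.860073
k=1: u−w=-17.700000, u+w=39.810000; √(b/2)=2.711088, √(2b)=5.422177; F=2.711088×(-17.7)=-47.986264, v=39.810000/5.422177=7.342070
k=2: u−w=-35.856000, u+w=23.310000; √(b/2)=2.711088, √(2b)=5.422177; F=2.711088×(-35.856)=-97.208784, v=23.310000/5.422177=4.299012
k=3: u−w=-27.116000, u+w=7.656000; √(b/2)=2.711088, √(2b)=5.422177; F=2.711088×(-27.116)=-73.513871, v=7.656000/5.422177=1.411979
k=4: u−w=-2.022000, u+w=-17.370000; √(b/2)=2.711088, √(2b)=5.422177; F=2.711088×(-2.022)=-5.481821, v=-17.370000/5.422177=-3.203511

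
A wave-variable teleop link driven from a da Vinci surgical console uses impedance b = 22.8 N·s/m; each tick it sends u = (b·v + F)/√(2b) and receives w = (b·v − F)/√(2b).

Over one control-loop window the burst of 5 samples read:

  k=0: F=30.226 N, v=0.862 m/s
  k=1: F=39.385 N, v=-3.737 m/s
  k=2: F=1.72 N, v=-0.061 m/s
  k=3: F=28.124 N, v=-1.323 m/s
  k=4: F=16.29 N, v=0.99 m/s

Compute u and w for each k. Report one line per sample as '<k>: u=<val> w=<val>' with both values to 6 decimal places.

k=0: b·v=22.8×0.862=19.653600; √(2b)=6.752777; u=(19.653600+30.226)/6.752777=7.386531, w=(19.653600−30.226)/6.752777=-1.565637
k=1: b·v=22.8×(-3.737)=-85.203600; √(2b)=6.752777; u=(-85.203600+39.385)/6.752777=-6.785149, w=(-85.203600−39.385)/6.752777=-18.449979
k=2: b·v=22.8×(-0.061)=-1.390800; √(2b)=6.752777; u=(-1.390800+1.72)/6.752777=0.048750, w=(-1.390800−1.72)/6.752777=-0.460670
k=3: b·v=22.8×(-1.323)=-30.164400; √(2b)=6.752777; u=(-30.164400+28.124)/6.752777=-0.302157, w=(-30.164400−28.124)/6.752777=-8.631767
k=4: b·v=22.8×0.99=22.572000; √(2b)=6.752777; u=(22.572000+16.29)/6.752777=5.754966, w=(22.572000−16.29)/6.752777=0.930284

0: u=7.386531 w=-1.565637
1: u=-6.785149 w=-18.449979
2: u=0.048750 w=-0.460670
3: u=-0.302157 w=-8.631767
4: u=5.754966 w=0.930284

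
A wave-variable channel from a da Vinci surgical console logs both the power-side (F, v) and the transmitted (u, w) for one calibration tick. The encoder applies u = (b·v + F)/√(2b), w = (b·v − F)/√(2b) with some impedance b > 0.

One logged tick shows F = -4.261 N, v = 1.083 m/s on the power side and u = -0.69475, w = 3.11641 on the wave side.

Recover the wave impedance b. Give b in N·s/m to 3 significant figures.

u + w = 2.4217;  u + w = √(2b)·v, so √(2b) = 2.4217/1.083 = 2.2361.
b = (√(2b))²/2 = 5.0000/2 = 2.5000.
(Check via u − w = 2F/√(2b): u − w = -3.8112, 2F/√(2b) = -3.8112.)

b = 2.5 N·s/m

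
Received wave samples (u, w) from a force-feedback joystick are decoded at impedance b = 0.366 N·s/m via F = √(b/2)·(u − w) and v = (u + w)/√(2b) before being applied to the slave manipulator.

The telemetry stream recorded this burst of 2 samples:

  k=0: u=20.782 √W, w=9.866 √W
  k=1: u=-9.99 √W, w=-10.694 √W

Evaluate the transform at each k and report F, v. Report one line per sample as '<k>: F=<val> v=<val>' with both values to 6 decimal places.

0: F=4.669701 v=35.821733
1: F=0.301161 v=-24.175696

k=0: u−w=10.916000, u+w=30.648000; √(b/2)=0.427785, √(2b)=0.855570; F=0.427785×10.916=4.669701, v=30.648000/0.855570=35.821733
k=1: u−w=0.704000, u+w=-20.684000; √(b/2)=0.427785, √(2b)=0.855570; F=0.427785×0.704=0.301161, v=-20.684000/0.855570=-24.175696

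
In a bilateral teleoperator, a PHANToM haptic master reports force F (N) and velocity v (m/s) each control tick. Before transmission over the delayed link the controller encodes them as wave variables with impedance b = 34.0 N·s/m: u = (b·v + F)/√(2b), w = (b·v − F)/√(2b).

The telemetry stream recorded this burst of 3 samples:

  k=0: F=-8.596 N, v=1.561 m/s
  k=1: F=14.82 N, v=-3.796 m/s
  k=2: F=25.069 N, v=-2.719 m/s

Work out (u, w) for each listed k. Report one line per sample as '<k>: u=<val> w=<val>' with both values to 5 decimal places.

0: u=5.39375 w=7.47859
1: u=-13.85412 w=-17.44850
2: u=-8.17066 w=-14.25079

k=0: b·v=34.0×1.561=53.07400; √(2b)=8.24621; u=(53.07400+(-8.596))/8.24621=5.39375, w=(53.07400−(-8.596))/8.24621=7.47859
k=1: b·v=34.0×(-3.796)=-129.06400; √(2b)=8.24621; u=(-129.06400+14.82)/8.24621=-13.85412, w=(-129.06400−14.82)/8.24621=-17.44850
k=2: b·v=34.0×(-2.719)=-92.44600; √(2b)=8.24621; u=(-92.44600+25.069)/8.24621=-8.17066, w=(-92.44600−25.069)/8.24621=-14.25079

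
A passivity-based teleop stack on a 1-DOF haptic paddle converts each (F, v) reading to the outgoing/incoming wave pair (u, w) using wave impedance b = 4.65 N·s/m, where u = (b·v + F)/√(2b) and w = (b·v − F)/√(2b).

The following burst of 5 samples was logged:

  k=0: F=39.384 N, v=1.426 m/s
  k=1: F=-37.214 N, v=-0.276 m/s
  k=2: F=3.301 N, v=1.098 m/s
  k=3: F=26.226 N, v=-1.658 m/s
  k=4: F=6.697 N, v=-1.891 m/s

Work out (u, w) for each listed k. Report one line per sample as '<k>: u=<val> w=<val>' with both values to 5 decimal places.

0: u=15.08888 w=-10.74016
1: u=-12.62379 w=11.78211
2: u=2.75667 w=0.59178
3: u=6.07173 w=-11.12795
4: u=-0.68735 w=-5.07942

k=0: b·v=4.65×1.426=6.63090; √(2b)=3.04959; u=(6.63090+39.384)/3.04959=15.08888, w=(6.63090−39.384)/3.04959=-10.74016
k=1: b·v=4.65×(-0.276)=-1.28340; √(2b)=3.04959; u=(-1.28340+(-37.214))/3.04959=-12.62379, w=(-1.28340−(-37.214))/3.04959=11.78211
k=2: b·v=4.65×1.098=5.10570; √(2b)=3.04959; u=(5.10570+3.301)/3.04959=2.75667, w=(5.10570−3.301)/3.04959=0.59178
k=3: b·v=4.65×(-1.658)=-7.70970; √(2b)=3.04959; u=(-7.70970+26.226)/3.04959=6.07173, w=(-7.70970−26.226)/3.04959=-11.12795
k=4: b·v=4.65×(-1.891)=-8.79315; √(2b)=3.04959; u=(-8.79315+6.697)/3.04959=-0.68735, w=(-8.79315−6.697)/3.04959=-5.07942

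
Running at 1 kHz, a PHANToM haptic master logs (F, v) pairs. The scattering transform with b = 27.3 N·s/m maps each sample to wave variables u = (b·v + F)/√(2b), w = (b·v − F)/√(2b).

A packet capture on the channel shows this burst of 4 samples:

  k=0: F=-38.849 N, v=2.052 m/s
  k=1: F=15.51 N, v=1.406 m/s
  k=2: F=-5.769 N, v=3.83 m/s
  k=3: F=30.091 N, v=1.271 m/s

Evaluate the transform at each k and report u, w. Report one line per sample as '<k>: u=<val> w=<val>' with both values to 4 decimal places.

0: u=2.3237 w=12.8389
1: u=7.2936 w=3.0956
2: u=13.3695 w=14.9310
3: u=8.7681 w=0.6235

k=0: b·v=27.3×2.052=56.0196; √(2b)=7.3892; u=(56.0196+(-38.849))/7.3892=2.3237, w=(56.0196−(-38.849))/7.3892=12.8389
k=1: b·v=27.3×1.406=38.3838; √(2b)=7.3892; u=(38.3838+15.51)/7.3892=7.2936, w=(38.3838−15.51)/7.3892=3.0956
k=2: b·v=27.3×3.83=104.5590; √(2b)=7.3892; u=(104.5590+(-5.769))/7.3892=13.3695, w=(104.5590−(-5.769))/7.3892=14.9310
k=3: b·v=27.3×1.271=34.6983; √(2b)=7.3892; u=(34.6983+30.091)/7.3892=8.7681, w=(34.6983−30.091)/7.3892=0.6235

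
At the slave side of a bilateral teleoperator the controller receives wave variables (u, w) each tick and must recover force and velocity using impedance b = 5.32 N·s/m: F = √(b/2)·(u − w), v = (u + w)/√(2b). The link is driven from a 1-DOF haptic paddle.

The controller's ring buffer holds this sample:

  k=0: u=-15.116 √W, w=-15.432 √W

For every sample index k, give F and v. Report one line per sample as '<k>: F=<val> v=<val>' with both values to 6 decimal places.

0: F=0.515380 v=-9.365090

k=0: u−w=0.316000, u+w=-30.548000; √(b/2)=1.630951, √(2b)=3.261901; F=1.630951×0.316=0.515380, v=-30.548000/3.261901=-9.365090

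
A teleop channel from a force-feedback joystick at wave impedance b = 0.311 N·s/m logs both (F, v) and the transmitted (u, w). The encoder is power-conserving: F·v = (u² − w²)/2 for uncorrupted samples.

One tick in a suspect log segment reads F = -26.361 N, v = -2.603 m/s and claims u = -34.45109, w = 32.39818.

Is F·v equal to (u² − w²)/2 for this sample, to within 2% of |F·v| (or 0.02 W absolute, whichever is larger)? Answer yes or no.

yes

F·v = (-26.361)×(-2.603) = 68.61768 W.
(u² − w²)/2 = (1186.87760 − 1049.64207)/2 = 68.61777 W.
|Δ| = 0.00008;  2% of max(1, |F·v|) = 1.37235.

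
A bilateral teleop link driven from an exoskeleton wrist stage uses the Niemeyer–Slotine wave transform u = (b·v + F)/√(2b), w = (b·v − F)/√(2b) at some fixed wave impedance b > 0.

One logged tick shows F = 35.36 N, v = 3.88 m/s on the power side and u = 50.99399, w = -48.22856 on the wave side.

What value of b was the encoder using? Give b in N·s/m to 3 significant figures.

u + w = 2.7654;  u + w = √(2b)·v, so √(2b) = 2.7654/3.88 = 0.7127.
b = (√(2b))²/2 = 0.5080/2 = 0.2540.
(Check via u − w = 2F/√(2b): u − w = 99.2225, 2F/√(2b) = 99.2228.)

b = 0.254 N·s/m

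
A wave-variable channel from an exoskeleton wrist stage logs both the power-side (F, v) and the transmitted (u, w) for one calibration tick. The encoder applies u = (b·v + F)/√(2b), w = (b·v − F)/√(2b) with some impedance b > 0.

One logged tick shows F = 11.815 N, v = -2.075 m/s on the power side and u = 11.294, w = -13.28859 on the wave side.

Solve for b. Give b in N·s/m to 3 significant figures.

b = 0.462 N·s/m

u + w = -1.99459;  u + w = √(2b)·v, so √(2b) = -1.99459/(-2.075) = 0.96125.
b = (√(2b))²/2 = 0.92400/2 = 0.46200.
(Check via u − w = 2F/√(2b): u − w = 24.58259, 2F/√(2b) = 24.58262.)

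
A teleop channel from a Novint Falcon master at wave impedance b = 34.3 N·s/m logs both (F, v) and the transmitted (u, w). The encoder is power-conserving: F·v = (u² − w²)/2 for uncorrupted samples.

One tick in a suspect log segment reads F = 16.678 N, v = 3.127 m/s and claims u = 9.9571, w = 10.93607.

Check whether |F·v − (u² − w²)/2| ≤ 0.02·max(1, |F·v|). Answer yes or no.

F·v = 16.678×3.127 = 52.1521 W.
(u² − w²)/2 = (99.1438 − 119.5976)/2 = -10.2269 W.
|Δ| = 62.3790;  2% of max(1, |F·v|) = 1.0430.

no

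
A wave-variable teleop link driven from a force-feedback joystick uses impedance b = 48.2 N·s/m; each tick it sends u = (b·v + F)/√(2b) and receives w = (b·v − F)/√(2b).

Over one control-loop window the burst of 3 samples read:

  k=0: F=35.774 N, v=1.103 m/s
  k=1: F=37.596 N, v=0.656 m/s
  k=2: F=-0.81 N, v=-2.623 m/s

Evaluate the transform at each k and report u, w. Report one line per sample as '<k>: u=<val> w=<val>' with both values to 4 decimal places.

k=0: b·v=48.2×1.103=53.1646; √(2b)=9.8184; u=(53.1646+35.774)/9.8184=9.0584, w=(53.1646−35.774)/9.8184=1.7712
k=1: b·v=48.2×0.656=31.6192; √(2b)=9.8184; u=(31.6192+37.596)/9.8184=7.0496, w=(31.6192−37.596)/9.8184=-0.6087
k=2: b·v=48.2×(-2.623)=-126.4286; √(2b)=9.8184; u=(-126.4286+(-0.81))/9.8184=-12.9593, w=(-126.4286−(-0.81))/9.8184=-12.7943

0: u=9.0584 w=1.7712
1: u=7.0496 w=-0.6087
2: u=-12.9593 w=-12.7943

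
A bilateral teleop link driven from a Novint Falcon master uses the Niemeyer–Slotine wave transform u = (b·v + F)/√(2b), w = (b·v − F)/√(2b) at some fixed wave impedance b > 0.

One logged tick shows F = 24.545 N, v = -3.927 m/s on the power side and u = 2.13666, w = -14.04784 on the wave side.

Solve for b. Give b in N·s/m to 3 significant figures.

b = 4.6 N·s/m

u + w = -11.91118;  u + w = √(2b)·v, so √(2b) = -11.91118/(-3.927) = 3.03315.
b = (√(2b))²/2 = 9.20000/2 = 4.60000.
(Check via u − w = 2F/√(2b): u − w = 16.18450, 2F/√(2b) = 16.18449.)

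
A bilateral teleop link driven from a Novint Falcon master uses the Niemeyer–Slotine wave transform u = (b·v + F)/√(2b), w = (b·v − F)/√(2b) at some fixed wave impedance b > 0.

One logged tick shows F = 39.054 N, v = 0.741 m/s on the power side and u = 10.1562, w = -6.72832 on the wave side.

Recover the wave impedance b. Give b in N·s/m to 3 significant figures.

b = 10.7 N·s/m

u + w = 3.4279;  u + w = √(2b)·v, so √(2b) = 3.4279/0.741 = 4.6260.
b = (√(2b))²/2 = 21.4001/2 = 10.7000.
(Check via u − w = 2F/√(2b): u − w = 16.8845, 2F/√(2b) = 16.8845.)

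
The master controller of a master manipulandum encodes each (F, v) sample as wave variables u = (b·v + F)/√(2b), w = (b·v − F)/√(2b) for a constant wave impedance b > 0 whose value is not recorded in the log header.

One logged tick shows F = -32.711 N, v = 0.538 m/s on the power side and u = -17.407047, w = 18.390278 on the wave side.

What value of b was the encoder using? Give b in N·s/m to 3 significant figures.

b = 1.67 N·s/m

u + w = 0.983231;  u + w = √(2b)·v, so √(2b) = 0.983231/0.538 = 1.827567.
b = (√(2b))²/2 = 3.340001/2 = 1.670000.
(Check via u − w = 2F/√(2b): u − w = -35.797325, 2F/√(2b) = -35.797321.)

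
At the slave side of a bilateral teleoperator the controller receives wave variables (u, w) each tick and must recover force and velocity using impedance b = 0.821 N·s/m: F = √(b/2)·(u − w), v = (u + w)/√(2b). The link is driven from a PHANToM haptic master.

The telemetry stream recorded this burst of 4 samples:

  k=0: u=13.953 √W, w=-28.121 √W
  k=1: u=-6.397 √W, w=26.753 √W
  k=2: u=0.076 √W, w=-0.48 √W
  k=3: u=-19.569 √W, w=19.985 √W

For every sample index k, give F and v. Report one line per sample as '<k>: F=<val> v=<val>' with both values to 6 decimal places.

k=0: u−w=42.074000, u+w=-14.168000; √(b/2)=0.640703, √(2b)=1.281405; F=0.640703×42.074=26.956927, v=-14.168000/1.281405=-11.056610
k=1: u−w=-33.150000, u+w=20.356000; √(b/2)=0.640703, √(2b)=1.281405; F=0.640703×(-33.15)=-21.239296, v=20.356000/1.281405=15.885682
k=2: u−w=0.556000, u+w=-0.404000; √(b/2)=0.640703, √(2b)=1.281405; F=0.640703×0.556=0.356231, v=-0.404000/1.281405=-0.315279
k=3: u−w=-39.554000, u+w=0.416000; √(b/2)=0.640703, √(2b)=1.281405; F=0.640703×(-39.554)=-25.342356, v=0.416000/1.281405=0.324644

0: F=26.956927 v=-11.056610
1: F=-21.239296 v=15.885682
2: F=0.356231 v=-0.315279
3: F=-25.342356 v=0.324644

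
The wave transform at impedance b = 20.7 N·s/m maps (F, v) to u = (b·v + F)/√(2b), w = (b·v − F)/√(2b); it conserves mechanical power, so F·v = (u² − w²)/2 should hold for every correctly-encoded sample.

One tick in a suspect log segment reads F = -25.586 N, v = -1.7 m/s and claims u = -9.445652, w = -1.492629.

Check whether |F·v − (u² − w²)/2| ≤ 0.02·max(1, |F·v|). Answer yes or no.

F·v = (-25.586)×(-1.7) = 43.496200 W.
(u² − w²)/2 = (89.220342 − 2.227941)/2 = 43.496200 W.
|Δ| = 0.000000;  2% of max(1, |F·v|) = 0.869924.

yes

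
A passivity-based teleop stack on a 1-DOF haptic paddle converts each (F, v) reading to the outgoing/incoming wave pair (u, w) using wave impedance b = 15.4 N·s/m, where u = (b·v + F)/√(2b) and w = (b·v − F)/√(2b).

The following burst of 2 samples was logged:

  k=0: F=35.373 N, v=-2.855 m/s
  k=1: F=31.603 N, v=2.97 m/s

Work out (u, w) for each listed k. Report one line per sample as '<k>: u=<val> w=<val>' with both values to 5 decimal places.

k=0: b·v=15.4×(-2.855)=-43.96700; √(2b)=5.54977; u=(-43.96700+35.373)/5.54977=-1.54853, w=(-43.96700−35.373)/5.54977=-14.29608
k=1: b·v=15.4×2.97=45.73800; √(2b)=5.54977; u=(45.73800+31.603)/5.54977=13.93588, w=(45.73800−31.603)/5.54977=2.54695

0: u=-1.54853 w=-14.29608
1: u=13.93588 w=2.54695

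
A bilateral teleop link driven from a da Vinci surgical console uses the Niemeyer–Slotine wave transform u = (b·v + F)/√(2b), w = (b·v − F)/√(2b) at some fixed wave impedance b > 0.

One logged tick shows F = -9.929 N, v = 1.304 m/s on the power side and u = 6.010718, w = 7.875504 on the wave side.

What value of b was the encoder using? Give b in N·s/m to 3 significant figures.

u + w = 13.886222;  u + w = √(2b)·v, so √(2b) = 13.886222/1.304 = 10.648943.
b = (√(2b))²/2 = 113.399992/2 = 56.699996.
(Check via u − w = 2F/√(2b): u − w = -1.864786, 2F/√(2b) = -1.864786.)

b = 56.7 N·s/m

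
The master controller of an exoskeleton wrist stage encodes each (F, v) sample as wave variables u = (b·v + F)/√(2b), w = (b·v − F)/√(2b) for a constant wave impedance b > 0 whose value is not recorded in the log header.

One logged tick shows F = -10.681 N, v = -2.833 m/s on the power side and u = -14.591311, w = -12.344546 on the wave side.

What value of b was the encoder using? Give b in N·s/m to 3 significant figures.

b = 45.2 N·s/m

u + w = -26.935857;  u + w = √(2b)·v, so √(2b) = -26.935857/(-2.833) = 9.507892.
b = (√(2b))²/2 = 90.400003/2 = 45.200002.
(Check via u − w = 2F/√(2b): u − w = -2.246765, 2F/√(2b) = -2.246765.)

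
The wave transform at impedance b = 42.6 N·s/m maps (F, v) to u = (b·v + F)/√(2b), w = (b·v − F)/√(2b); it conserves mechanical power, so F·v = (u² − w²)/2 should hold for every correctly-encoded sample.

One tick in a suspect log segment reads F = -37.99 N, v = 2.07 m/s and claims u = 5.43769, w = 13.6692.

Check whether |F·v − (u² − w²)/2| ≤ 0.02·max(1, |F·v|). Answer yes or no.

F·v = (-37.99)×2.07 = -78.63930 W.
(u² − w²)/2 = (29.56847 − 186.84703)/2 = -78.63928 W.
|Δ| = 0.00002;  2% of max(1, |F·v|) = 1.57279.

yes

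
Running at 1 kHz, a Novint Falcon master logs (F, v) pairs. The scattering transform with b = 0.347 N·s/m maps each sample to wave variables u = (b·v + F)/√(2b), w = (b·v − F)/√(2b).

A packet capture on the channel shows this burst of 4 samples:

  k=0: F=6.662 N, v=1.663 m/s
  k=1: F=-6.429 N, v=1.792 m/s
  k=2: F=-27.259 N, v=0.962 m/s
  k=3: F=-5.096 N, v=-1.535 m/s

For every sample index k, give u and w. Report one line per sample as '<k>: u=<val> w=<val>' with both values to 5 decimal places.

0: u=8.68965 w=-7.30426
1: u=-6.97084 w=8.46370
2: u=-32.32057 w=33.12198
3: u=-6.75654 w=5.47778

k=0: b·v=0.347×1.663=0.57706; √(2b)=0.83307; u=(0.57706+6.662)/0.83307=8.68965, w=(0.57706−6.662)/0.83307=-7.30426
k=1: b·v=0.347×1.792=0.62182; √(2b)=0.83307; u=(0.62182+(-6.429))/0.83307=-6.97084, w=(0.62182−(-6.429))/0.83307=8.46370
k=2: b·v=0.347×0.962=0.33381; √(2b)=0.83307; u=(0.33381+(-27.259))/0.83307=-32.32057, w=(0.33381−(-27.259))/0.83307=33.12198
k=3: b·v=0.347×(-1.535)=-0.53264; √(2b)=0.83307; u=(-0.53264+(-5.096))/0.83307=-6.75654, w=(-0.53264−(-5.096))/0.83307=5.47778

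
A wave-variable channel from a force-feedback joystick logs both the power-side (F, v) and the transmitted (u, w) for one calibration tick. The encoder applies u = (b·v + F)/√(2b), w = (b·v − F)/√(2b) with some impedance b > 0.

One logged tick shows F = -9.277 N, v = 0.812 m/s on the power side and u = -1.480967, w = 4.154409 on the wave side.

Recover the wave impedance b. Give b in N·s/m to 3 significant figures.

b = 5.42 N·s/m

u + w = 2.673442;  u + w = √(2b)·v, so √(2b) = 2.673442/0.812 = 3.292416.
b = (√(2b))²/2 = 10.840005/2 = 5.420002.
(Check via u − w = 2F/√(2b): u − w = -5.635376, 2F/√(2b) = -5.635375.)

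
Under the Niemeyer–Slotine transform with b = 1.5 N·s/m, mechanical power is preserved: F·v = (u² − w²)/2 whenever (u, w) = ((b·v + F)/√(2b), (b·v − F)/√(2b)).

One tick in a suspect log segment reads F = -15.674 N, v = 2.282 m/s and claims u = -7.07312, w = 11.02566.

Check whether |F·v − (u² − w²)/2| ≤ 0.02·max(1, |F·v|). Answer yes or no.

F·v = (-15.674)×2.282 = -35.76807 W.
(u² − w²)/2 = (50.02903 − 121.56518)/2 = -35.76808 W.
|Δ| = 0.00001;  2% of max(1, |F·v|) = 0.71536.

yes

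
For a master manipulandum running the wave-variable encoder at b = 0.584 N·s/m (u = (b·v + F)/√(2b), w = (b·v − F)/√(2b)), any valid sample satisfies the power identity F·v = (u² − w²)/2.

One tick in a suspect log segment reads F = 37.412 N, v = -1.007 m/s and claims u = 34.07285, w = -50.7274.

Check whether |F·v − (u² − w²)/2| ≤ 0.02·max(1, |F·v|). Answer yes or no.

no

F·v = 37.412×(-1.007) = -37.67388 W.
(u² − w²)/2 = (1160.95911 − 2573.26911)/2 = -706.15500 W.
|Δ| = 668.48112;  2% of max(1, |F·v|) = 0.75348.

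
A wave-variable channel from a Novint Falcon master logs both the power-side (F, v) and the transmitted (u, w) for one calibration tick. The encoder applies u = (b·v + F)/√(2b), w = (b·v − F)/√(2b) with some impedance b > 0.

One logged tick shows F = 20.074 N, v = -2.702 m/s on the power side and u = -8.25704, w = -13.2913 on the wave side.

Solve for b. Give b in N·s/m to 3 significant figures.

u + w = -21.54834;  u + w = √(2b)·v, so √(2b) = -21.54834/(-2.702) = 7.97496.
b = (√(2b))²/2 = 63.59998/2 = 31.79999.
(Check via u − w = 2F/√(2b): u − w = 5.03426, 2F/√(2b) = 5.03426.)

b = 31.8 N·s/m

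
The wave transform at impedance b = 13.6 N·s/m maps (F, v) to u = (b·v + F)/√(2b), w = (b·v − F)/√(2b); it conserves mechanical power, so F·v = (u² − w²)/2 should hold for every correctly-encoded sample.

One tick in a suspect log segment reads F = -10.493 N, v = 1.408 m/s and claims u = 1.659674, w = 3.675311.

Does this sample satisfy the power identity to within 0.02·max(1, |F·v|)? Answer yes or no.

no

F·v = (-10.493)×1.408 = -14.774144 W.
(u² − w²)/2 = (2.754518 − 13.507911)/2 = -5.376697 W.
|Δ| = 9.397447;  2% of max(1, |F·v|) = 0.295483.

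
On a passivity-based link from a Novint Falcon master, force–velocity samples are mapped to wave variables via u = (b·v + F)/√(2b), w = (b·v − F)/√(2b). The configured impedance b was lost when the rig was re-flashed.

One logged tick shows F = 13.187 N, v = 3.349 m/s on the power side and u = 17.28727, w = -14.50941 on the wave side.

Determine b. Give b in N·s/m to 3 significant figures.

u + w = 2.77786;  u + w = √(2b)·v, so √(2b) = 2.77786/3.349 = 0.82946.
b = (√(2b))²/2 = 0.68800/2 = 0.34400.
(Check via u − w = 2F/√(2b): u − w = 31.79668, 2F/√(2b) = 31.79661.)

b = 0.344 N·s/m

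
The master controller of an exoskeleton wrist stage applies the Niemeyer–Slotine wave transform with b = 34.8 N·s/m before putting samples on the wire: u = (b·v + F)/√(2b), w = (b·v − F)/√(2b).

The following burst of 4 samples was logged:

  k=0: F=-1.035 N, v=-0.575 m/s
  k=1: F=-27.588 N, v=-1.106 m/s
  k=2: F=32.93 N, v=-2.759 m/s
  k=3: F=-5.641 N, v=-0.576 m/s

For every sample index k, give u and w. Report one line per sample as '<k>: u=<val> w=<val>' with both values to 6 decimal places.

k=0: b·v=34.8×(-0.575)=-20.010000; √(2b)=8.342661; u=(-20.010000+(-1.035))/8.342661=-2.522576, w=(-20.010000−(-1.035))/8.342661=-2.274454
k=1: b·v=34.8×(-1.106)=-38.488800; √(2b)=8.342661; u=(-38.488800+(-27.588))/8.342661=-7.920350, w=(-38.488800−(-27.588))/8.342661=-1.306633
k=2: b·v=34.8×(-2.759)=-96.013200; √(2b)=8.342661; u=(-96.013200+32.93)/8.342661=-7.561520, w=(-96.013200−32.93)/8.342661=-15.455883
k=3: b·v=34.8×(-0.576)=-20.044800; √(2b)=8.342661; u=(-20.044800+(-5.641))/8.342661=-3.078850, w=(-20.044800−(-5.641))/8.342661=-1.726523

0: u=-2.522576 w=-2.274454
1: u=-7.920350 w=-1.306633
2: u=-7.561520 w=-15.455883
3: u=-3.078850 w=-1.726523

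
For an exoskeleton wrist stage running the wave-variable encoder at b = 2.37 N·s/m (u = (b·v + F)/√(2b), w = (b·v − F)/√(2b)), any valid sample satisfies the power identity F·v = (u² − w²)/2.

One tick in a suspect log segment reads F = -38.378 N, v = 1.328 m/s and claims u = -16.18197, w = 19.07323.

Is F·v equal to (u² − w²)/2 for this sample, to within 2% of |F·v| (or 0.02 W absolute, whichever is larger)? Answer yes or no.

yes

F·v = (-38.378)×1.328 = -50.9660 W.
(u² − w²)/2 = (261.8562 − 363.7881)/2 = -50.9660 W.
|Δ| = 0.0000;  2% of max(1, |F·v|) = 1.0193.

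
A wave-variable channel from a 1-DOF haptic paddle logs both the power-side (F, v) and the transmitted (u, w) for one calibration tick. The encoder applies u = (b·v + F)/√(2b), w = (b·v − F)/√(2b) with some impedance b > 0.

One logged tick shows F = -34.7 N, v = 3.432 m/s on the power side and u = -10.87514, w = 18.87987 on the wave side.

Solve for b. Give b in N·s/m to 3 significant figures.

b = 2.72 N·s/m

u + w = 8.0047;  u + w = √(2b)·v, so √(2b) = 8.0047/3.432 = 2.3324.
b = (√(2b))²/2 = 5.4400/2 = 2.7200.
(Check via u − w = 2F/√(2b): u − w = -29.7550, 2F/√(2b) = -29.7550.)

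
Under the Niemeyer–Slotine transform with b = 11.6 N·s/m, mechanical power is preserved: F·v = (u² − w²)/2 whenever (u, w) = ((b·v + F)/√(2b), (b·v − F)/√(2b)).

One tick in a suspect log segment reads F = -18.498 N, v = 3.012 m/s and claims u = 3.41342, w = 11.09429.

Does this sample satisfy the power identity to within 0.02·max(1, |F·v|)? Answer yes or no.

yes

F·v = (-18.498)×3.012 = -55.71598 W.
(u² − w²)/2 = (11.65144 − 123.08327)/2 = -55.71592 W.
|Δ| = 0.00006;  2% of max(1, |F·v|) = 1.11432.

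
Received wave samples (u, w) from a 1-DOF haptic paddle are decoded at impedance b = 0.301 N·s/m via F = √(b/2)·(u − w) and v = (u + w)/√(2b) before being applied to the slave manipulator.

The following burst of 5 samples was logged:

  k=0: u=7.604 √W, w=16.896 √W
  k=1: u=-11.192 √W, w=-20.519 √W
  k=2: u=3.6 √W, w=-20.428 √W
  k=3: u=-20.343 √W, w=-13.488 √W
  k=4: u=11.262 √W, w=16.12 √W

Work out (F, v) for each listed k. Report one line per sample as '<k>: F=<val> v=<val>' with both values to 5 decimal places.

k=0: u−w=-9.29200, u+w=24.50000; √(b/2)=0.38794, √(2b)=0.77589; F=0.38794×(-9.292)=-3.60477, v=24.50000/0.77589=31.57678
k=1: u−w=9.32700, u+w=-31.71100; √(b/2)=0.38794, √(2b)=0.77589; F=0.38794×9.327=3.61835, v=-31.71100/0.77589=-40.87066
k=2: u−w=24.02800, u+w=-16.82800; √(b/2)=0.38794, √(2b)=0.77589; F=0.38794×24.028=9.32150, v=-16.82800/0.77589=-21.68874
k=3: u−w=-6.85500, u+w=-33.83100; √(b/2)=0.38794, √(2b)=0.77589; F=0.38794×(-6.855)=-2.65935, v=-33.83100/0.77589=-43.60302
k=4: u−w=-4.85800, u+w=27.38200; √(b/2)=0.38794, √(2b)=0.77589; F=0.38794×(-4.858)=-1.88463, v=27.38200/0.77589=35.29124

0: F=-3.60477 v=31.57678
1: F=3.61835 v=-40.87066
2: F=9.32150 v=-21.68874
3: F=-2.65935 v=-43.60302
4: F=-1.88463 v=35.29124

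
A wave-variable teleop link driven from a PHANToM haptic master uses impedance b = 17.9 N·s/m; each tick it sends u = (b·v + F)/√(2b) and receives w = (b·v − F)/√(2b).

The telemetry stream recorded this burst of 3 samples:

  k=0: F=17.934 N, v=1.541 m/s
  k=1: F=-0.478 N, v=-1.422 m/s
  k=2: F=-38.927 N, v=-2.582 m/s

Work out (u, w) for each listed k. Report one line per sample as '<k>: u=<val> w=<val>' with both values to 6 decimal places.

0: u=7.607478 w=1.612803
1: u=-4.334022 w=-4.174245
2: u=-14.230384 w=-1.218523

k=0: b·v=17.9×1.541=27.583900; √(2b)=5.983310; u=(27.583900+17.934)/5.983310=7.607478, w=(27.583900−17.934)/5.983310=1.612803
k=1: b·v=17.9×(-1.422)=-25.453800; √(2b)=5.983310; u=(-25.453800+(-0.478))/5.983310=-4.334022, w=(-25.453800−(-0.478))/5.983310=-4.174245
k=2: b·v=17.9×(-2.582)=-46.217800; √(2b)=5.983310; u=(-46.217800+(-38.927))/5.983310=-14.230384, w=(-46.217800−(-38.927))/5.983310=-1.218523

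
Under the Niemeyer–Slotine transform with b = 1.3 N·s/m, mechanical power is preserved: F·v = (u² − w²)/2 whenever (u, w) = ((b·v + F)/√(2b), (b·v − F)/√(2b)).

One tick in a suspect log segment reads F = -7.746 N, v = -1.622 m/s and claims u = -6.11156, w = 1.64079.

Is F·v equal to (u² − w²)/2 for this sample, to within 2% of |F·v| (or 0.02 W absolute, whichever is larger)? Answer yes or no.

F·v = (-7.746)×(-1.622) = 12.56401 W.
(u² − w²)/2 = (37.35117 − 2.69219)/2 = 17.32949 W.
|Δ| = 4.76547;  2% of max(1, |F·v|) = 0.25128.

no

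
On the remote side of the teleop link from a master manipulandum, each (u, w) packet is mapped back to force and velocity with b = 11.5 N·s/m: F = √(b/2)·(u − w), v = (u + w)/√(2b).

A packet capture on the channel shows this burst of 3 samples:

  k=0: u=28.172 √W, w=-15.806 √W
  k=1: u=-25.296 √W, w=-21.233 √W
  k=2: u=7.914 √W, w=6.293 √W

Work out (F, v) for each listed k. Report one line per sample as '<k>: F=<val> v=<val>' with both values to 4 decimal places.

0: F=105.4555 v=2.5785
1: F=-9.7427 v=-9.7020
2: F=3.8870 v=2.9624

k=0: u−w=43.9780, u+w=12.3660; √(b/2)=2.3979, √(2b)=4.7958; F=2.3979×43.978=105.4555, v=12.3660/4.7958=2.5785
k=1: u−w=-4.0630, u+w=-46.5290; √(b/2)=2.3979, √(2b)=4.7958; F=2.3979×(-4.063)=-9.7427, v=-46.5290/4.7958=-9.7020
k=2: u−w=1.6210, u+w=14.2070; √(b/2)=2.3979, √(2b)=4.7958; F=2.3979×1.621=3.8870, v=14.2070/4.7958=2.9624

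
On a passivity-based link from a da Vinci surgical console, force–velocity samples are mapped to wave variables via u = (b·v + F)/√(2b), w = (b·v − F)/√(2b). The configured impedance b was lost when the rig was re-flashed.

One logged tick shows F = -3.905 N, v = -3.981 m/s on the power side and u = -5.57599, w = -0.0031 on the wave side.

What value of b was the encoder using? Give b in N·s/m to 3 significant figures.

b = 0.982 N·s/m

u + w = -5.57909;  u + w = √(2b)·v, so √(2b) = -5.57909/(-3.981) = 1.40143.
b = (√(2b))²/2 = 1.96400/2 = 0.98200.
(Check via u − w = 2F/√(2b): u − w = -5.57289, 2F/√(2b) = -5.57288.)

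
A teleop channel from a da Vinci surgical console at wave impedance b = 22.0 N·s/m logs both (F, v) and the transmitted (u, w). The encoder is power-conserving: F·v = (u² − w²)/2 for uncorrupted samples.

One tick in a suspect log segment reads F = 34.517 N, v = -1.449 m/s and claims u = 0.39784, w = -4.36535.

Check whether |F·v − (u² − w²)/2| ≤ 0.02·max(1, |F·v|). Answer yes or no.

F·v = 34.517×(-1.449) = -50.0151 W.
(u² − w²)/2 = (0.1583 − 19.0563)/2 = -9.4490 W.
|Δ| = 40.5661;  2% of max(1, |F·v|) = 1.0003.

no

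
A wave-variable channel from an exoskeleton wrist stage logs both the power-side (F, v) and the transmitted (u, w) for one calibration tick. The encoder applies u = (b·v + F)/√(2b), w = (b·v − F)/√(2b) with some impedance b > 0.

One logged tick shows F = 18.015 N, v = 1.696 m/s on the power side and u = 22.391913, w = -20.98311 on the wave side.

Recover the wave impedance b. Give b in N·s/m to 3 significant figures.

u + w = 1.408803;  u + w = √(2b)·v, so √(2b) = 1.408803/1.696 = 0.830662.
b = (√(2b))²/2 = 0.690000/2 = 0.345000.
(Check via u − w = 2F/√(2b): u − w = 43.375023, 2F/√(2b) = 43.375035.)

b = 0.345 N·s/m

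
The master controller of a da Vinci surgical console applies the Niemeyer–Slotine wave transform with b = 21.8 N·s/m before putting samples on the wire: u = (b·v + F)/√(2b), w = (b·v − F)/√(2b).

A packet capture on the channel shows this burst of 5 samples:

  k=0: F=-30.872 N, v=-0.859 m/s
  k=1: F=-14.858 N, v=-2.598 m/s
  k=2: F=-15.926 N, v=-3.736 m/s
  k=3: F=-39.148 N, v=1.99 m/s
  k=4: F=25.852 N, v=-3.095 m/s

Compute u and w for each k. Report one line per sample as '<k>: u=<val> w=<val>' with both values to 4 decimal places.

0: u=-7.5114 w=1.8394
1: u=-10.8275 w=-6.3272
2: u=-14.7464 w=-9.9225
3: u=0.6412 w=12.4988
4: u=-6.3030 w=-14.1334

k=0: b·v=21.8×(-0.859)=-18.7262; √(2b)=6.6030; u=(-18.7262+(-30.872))/6.6030=-7.5114, w=(-18.7262−(-30.872))/6.6030=1.8394
k=1: b·v=21.8×(-2.598)=-56.6364; √(2b)=6.6030; u=(-56.6364+(-14.858))/6.6030=-10.8275, w=(-56.6364−(-14.858))/6.6030=-6.3272
k=2: b·v=21.8×(-3.736)=-81.4448; √(2b)=6.6030; u=(-81.4448+(-15.926))/6.6030=-14.7464, w=(-81.4448−(-15.926))/6.6030=-9.9225
k=3: b·v=21.8×1.99=43.3820; √(2b)=6.6030; u=(43.3820+(-39.148))/6.6030=0.6412, w=(43.3820−(-39.148))/6.6030=12.4988
k=4: b·v=21.8×(-3.095)=-67.4710; √(2b)=6.6030; u=(-67.4710+25.852)/6.6030=-6.3030, w=(-67.4710−25.852)/6.6030=-14.1334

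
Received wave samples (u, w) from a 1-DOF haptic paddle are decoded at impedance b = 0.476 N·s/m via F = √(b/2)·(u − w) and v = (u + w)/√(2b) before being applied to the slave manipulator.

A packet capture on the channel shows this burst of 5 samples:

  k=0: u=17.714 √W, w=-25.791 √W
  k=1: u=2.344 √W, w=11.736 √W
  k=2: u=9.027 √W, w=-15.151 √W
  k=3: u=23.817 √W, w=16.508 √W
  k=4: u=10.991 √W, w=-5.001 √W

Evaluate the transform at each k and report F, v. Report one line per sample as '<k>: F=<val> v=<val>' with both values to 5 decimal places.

0: F=21.22402 v=-8.27812
1: F=-4.58191 v=14.43059
2: F=11.79530 v=-6.27649
3: F=3.56571 v=41.32910
4: F=7.80174 v=6.13915

k=0: u−w=43.50500, u+w=-8.07700; √(b/2)=0.48785, √(2b)=0.97570; F=0.48785×43.505=21.22402, v=-8.07700/0.97570=-8.27812
k=1: u−w=-9.39200, u+w=14.08000; √(b/2)=0.48785, √(2b)=0.97570; F=0.48785×(-9.392)=-4.58191, v=14.08000/0.97570=14.43059
k=2: u−w=24.17800, u+w=-6.12400; √(b/2)=0.48785, √(2b)=0.97570; F=0.48785×24.178=11.79530, v=-6.12400/0.97570=-6.27649
k=3: u−w=7.30900, u+w=40.32500; √(b/2)=0.48785, √(2b)=0.97570; F=0.48785×7.309=3.56571, v=40.32500/0.97570=41.32910
k=4: u−w=15.99200, u+w=5.99000; √(b/2)=0.48785, √(2b)=0.97570; F=0.48785×15.992=7.80174, v=5.99000/0.97570=6.13915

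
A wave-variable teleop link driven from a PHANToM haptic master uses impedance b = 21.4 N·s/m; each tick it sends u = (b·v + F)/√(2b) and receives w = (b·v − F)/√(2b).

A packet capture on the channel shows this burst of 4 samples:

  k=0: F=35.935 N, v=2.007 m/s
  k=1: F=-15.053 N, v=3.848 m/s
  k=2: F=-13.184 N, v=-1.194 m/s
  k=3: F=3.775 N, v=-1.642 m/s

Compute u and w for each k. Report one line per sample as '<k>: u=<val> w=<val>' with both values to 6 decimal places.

k=0: b·v=21.4×2.007=42.949800; √(2b)=6.542171; u=(42.949800+35.935)/6.542171=12.057894, w=(42.949800−35.935)/6.542171=1.072243
k=1: b·v=21.4×3.848=82.347200; √(2b)=6.542171; u=(82.347200+(-15.053))/6.542171=10.286219, w=(82.347200−(-15.053))/6.542171=14.888055
k=2: b·v=21.4×(-1.194)=-25.551600; √(2b)=6.542171; u=(-25.551600+(-13.184))/6.542171=-5.920909, w=(-25.551600−(-13.184))/6.542171=-1.890443
k=3: b·v=21.4×(-1.642)=-35.138800; √(2b)=6.542171; u=(-35.138800+3.775)/6.542171=-4.794097, w=(-35.138800−3.775)/6.542171=-5.948148

0: u=12.057894 w=1.072243
1: u=10.286219 w=14.888055
2: u=-5.920909 w=-1.890443
3: u=-4.794097 w=-5.948148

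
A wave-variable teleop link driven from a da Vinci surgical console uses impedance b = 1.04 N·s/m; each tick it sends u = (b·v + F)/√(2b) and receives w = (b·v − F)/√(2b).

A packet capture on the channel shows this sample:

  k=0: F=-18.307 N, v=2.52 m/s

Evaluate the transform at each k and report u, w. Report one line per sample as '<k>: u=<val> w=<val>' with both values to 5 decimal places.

k=0: b·v=1.04×2.52=2.62080; √(2b)=1.44222; u=(2.62080+(-18.307))/1.44222=-10.87642, w=(2.62080−(-18.307))/1.44222=14.51082

0: u=-10.87642 w=14.51082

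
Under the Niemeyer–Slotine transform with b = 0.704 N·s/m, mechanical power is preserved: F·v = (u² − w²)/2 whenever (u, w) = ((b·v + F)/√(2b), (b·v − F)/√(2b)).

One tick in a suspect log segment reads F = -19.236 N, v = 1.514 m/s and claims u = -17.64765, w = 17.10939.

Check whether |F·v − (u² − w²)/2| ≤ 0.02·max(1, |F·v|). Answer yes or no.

no

F·v = (-19.236)×1.514 = -29.1233 W.
(u² − w²)/2 = (311.4396 − 292.7312)/2 = 9.3542 W.
|Δ| = 38.4775;  2% of max(1, |F·v|) = 0.5825.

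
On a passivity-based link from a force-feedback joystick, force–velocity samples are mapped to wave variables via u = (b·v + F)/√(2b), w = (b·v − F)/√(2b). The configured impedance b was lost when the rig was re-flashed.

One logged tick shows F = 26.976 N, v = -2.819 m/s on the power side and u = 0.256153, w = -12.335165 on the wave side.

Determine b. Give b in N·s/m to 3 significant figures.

b = 9.18 N·s/m

u + w = -12.079012;  u + w = √(2b)·v, so √(2b) = -12.079012/(-2.819) = 4.284857.
b = (√(2b))²/2 = 18.360000/2 = 9.180000.
(Check via u − w = 2F/√(2b): u − w = 12.591318, 2F/√(2b) = 12.591319.)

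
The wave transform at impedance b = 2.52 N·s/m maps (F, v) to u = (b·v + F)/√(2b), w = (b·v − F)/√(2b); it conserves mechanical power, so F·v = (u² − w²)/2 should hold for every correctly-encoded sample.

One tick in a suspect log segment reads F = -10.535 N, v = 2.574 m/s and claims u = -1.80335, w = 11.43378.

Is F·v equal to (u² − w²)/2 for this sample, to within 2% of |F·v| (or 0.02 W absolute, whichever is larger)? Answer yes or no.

F·v = (-10.535)×2.574 = -27.1171 W.
(u² − w²)/2 = (3.2521 − 130.7313)/2 = -63.7396 W.
|Δ| = 36.6225;  2% of max(1, |F·v|) = 0.5423.

no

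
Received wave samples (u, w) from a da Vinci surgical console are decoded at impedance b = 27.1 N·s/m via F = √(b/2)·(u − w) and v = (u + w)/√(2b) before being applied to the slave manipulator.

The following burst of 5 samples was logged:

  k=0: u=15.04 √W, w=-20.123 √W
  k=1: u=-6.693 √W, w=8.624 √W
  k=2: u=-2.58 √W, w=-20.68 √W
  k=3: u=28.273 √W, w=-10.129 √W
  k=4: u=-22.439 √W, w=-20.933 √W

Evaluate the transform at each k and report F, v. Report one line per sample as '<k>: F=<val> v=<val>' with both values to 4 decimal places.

0: F=129.4361 v=-0.6904
1: F=-56.3824 v=0.2623
2: F=66.6267 v=-3.1594
3: F=141.3590 v=2.4645
4: F=-5.5436 v=-5.8913

k=0: u−w=35.1630, u+w=-5.0830; √(b/2)=3.6810, √(2b)=7.3621; F=3.6810×35.163=129.4361, v=-5.0830/7.3621=-0.6904
k=1: u−w=-15.3170, u+w=1.9310; √(b/2)=3.6810, √(2b)=7.3621; F=3.6810×(-15.317)=-56.3824, v=1.9310/7.3621=0.2623
k=2: u−w=18.1000, u+w=-23.2600; √(b/2)=3.6810, √(2b)=7.3621; F=3.6810×18.1=66.6267, v=-23.2600/7.3621=-3.1594
k=3: u−w=38.4020, u+w=18.1440; √(b/2)=3.6810, √(2b)=7.3621; F=3.6810×38.402=141.3590, v=18.1440/7.3621=2.4645
k=4: u−w=-1.5060, u+w=-43.3720; √(b/2)=3.6810, √(2b)=7.3621; F=3.6810×(-1.506)=-5.5436, v=-43.3720/7.3621=-5.8913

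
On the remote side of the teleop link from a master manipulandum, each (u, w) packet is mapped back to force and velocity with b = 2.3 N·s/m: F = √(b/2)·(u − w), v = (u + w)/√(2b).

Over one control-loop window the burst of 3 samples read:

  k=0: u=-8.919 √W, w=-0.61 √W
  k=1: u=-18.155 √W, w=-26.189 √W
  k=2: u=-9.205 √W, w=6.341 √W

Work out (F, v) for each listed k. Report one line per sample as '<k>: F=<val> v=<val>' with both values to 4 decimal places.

0: F=-8.9104 v=-4.4429
1: F=8.6155 v=-20.6755
2: F=-16.6712 v=-1.3353

k=0: u−w=-8.3090, u+w=-9.5290; √(b/2)=1.0724, √(2b)=2.1448; F=1.0724×(-8.309)=-8.9104, v=-9.5290/2.1448=-4.4429
k=1: u−w=8.0340, u+w=-44.3440; √(b/2)=1.0724, √(2b)=2.1448; F=1.0724×8.034=8.6155, v=-44.3440/2.1448=-20.6755
k=2: u−w=-15.5460, u+w=-2.8640; √(b/2)=1.0724, √(2b)=2.1448; F=1.0724×(-15.546)=-16.6712, v=-2.8640/2.1448=-1.3353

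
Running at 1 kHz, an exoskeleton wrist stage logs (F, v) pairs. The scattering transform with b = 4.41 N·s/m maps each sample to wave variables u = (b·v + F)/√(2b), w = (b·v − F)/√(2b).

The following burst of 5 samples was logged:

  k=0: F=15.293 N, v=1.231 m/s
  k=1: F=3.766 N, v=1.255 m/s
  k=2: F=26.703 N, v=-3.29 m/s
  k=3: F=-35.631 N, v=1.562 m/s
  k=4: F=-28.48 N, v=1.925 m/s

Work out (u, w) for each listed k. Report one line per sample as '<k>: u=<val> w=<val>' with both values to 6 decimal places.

k=0: b·v=4.41×1.231=5.428710; √(2b)=2.969848; u=(5.428710+15.293)/2.969848=6.977363, w=(5.428710−15.293)/2.969848=-3.321479
k=1: b·v=4.41×1.255=5.534550; √(2b)=2.969848; u=(5.534550+3.766)/2.969848=3.131658, w=(5.534550−3.766)/2.969848=0.595502
k=2: b·v=4.41×(-3.29)=-14.508900; √(2b)=2.969848; u=(-14.508900+26.703)/2.969848=4.105967, w=(-14.508900−26.703)/2.969848=-13.876769
k=3: b·v=4.41×1.562=6.888420; √(2b)=2.969848; u=(6.888420+(-35.631))/2.969848=-9.678130, w=(6.888420−(-35.631))/2.969848=14.317033
k=4: b·v=4.41×1.925=8.489250; √(2b)=2.969848; u=(8.489250+(-28.48))/2.969848=-6.731236, w=(8.489250−(-28.48))/2.969848=12.448194

0: u=6.977363 w=-3.321479
1: u=3.131658 w=0.595502
2: u=4.105967 w=-13.876769
3: u=-9.678130 w=14.317033
4: u=-6.731236 w=12.448194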